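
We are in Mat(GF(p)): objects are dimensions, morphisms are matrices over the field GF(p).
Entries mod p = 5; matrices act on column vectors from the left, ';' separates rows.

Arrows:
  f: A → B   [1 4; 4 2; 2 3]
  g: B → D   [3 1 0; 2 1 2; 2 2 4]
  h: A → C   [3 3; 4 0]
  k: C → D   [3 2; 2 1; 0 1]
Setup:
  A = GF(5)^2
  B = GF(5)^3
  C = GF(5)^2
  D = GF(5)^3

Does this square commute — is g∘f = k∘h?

Answer: DOES NOT COMMUTE

Derivation:
1) trace f;g:
  e0=⟨1,0⟩ f→⟨1,4,2⟩ g→⟨2,0,3⟩
  e1=⟨0,1⟩ f→⟨4,2,3⟩ g→⟨4,1,4⟩
  composite₁ = [2 4; 0 1; 3 4]
2) trace h;k:
  e0=⟨1,0⟩ h→⟨3,4⟩ k→⟨2,0,4⟩
  e1=⟨0,1⟩ h→⟨3,0⟩ k→⟨4,1,0⟩
  composite₂ = [2 4; 0 1; 4 0]
Equal? NO — does not commute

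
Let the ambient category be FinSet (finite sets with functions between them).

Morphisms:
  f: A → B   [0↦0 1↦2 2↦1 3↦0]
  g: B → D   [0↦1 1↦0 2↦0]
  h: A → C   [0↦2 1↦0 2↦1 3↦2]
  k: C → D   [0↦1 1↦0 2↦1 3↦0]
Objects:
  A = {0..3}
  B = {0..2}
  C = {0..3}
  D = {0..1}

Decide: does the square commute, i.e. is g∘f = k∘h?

Answer: DOES NOT COMMUTE

Derivation:
Path 1 = f;g:
  0 f→0 g→1
  1 f→2 g→0
  2 f→1 g→0
  3 f→0 g→1
  composite₁ = [0↦1 1↦0 2↦0 3↦1]
Path 2 = h;k:
  0 h→2 k→1
  1 h→0 k→1
  2 h→1 k→0
  3 h→2 k→1
  composite₂ = [0↦1 1↦1 2↦0 3↦1]
Equal? differ; not commutative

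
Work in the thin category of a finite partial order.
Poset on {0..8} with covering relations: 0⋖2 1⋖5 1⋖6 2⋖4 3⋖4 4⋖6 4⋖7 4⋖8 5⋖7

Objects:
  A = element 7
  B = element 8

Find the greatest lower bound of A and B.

Lower bounds of A=7 and B=8: {0,2,3,4}
  0 ⊑ 4
  2 ⊑ 4
  3 ⊑ 4
  4 ⊑ 4
glb = 4

Answer: A∧B = 4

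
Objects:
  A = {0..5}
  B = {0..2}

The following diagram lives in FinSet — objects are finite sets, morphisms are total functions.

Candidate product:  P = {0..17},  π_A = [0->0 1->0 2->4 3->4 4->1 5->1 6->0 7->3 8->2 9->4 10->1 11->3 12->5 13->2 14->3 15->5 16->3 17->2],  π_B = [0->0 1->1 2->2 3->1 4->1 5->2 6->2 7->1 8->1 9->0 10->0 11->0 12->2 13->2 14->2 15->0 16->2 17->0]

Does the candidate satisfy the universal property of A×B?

Answer: NOT A VALID PRODUCT — duplicate pair at indices 14,16

Work:
|A|·|B| = 6·3 = 18;  |P| = 18
Check the pairing map k ↦ (π_A(k), π_B(k)):
  0 -> (0,0)
  1 -> (0,1)
  2 -> (4,2)
  3 -> (4,1)
  4 -> (1,1)
  5 -> (1,2)
  6 -> (0,2)
  7 -> (3,1)
  8 -> (2,1)
  9 -> (4,0)
  10 -> (1,0)
  11 -> (3,0)
  12 -> (5,2)
  13 -> (2,2)
  14 -> (3,2)
  15 -> (5,0)
  16 -> (3,2)  ✗ repeats pair of k=14
  17 -> (2,0)
distinct pairs in image: 17 / 18 needed
  → (3,2) hit at k=14 and k=16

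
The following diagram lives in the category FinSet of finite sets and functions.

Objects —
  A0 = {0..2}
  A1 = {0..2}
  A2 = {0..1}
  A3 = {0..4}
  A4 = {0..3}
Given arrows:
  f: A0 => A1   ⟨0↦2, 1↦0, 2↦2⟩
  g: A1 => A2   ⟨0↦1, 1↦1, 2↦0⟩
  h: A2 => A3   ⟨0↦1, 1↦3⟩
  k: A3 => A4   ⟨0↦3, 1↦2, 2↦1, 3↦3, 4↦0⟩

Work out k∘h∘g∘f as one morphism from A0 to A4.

Answer: ⟨0↦2, 1↦3, 2↦2⟩

Derivation:
  0 f=>2 g=>0 h=>1 k=>2
  1 f=>0 g=>1 h=>3 k=>3
  2 f=>2 g=>0 h=>1 k=>2
result: ⟨0↦2, 1↦3, 2↦2⟩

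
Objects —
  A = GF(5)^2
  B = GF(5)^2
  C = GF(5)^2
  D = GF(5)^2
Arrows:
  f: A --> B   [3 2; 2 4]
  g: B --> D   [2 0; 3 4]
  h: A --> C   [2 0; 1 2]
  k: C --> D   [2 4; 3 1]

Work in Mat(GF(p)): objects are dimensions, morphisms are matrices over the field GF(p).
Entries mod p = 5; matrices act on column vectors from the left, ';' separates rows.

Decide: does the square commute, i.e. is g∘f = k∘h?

Answer: DOES NOT COMMUTE

Derivation:
1) trace f;g:
  e0=[1,0] f-->[3,2] g-->[1,2]
  e1=[0,1] f-->[2,4] g-->[4,2]
  ⟦path⟧₁ = [1 4; 2 2]
2) trace h;k:
  e0=[1,0] h-->[2,1] k-->[3,2]
  e1=[0,1] h-->[0,2] k-->[3,2]
  ⟦path⟧₂ = [3 3; 2 2]
Equal? NO — does not commute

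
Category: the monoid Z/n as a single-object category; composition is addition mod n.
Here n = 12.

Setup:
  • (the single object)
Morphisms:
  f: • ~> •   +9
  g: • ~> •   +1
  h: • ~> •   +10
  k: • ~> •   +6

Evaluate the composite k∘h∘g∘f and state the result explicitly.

  0 +9≡9 +1≡10 +10≡8 +6≡2  (mod 12)
⟦path⟧: +2

Answer: +2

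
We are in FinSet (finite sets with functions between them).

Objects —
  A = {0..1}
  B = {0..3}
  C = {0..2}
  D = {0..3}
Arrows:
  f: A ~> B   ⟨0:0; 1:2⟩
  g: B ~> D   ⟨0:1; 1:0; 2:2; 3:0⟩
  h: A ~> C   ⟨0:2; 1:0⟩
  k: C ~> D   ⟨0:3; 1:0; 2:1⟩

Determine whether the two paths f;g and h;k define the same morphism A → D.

1) trace f;g:
  0 f~>0 g~>1
  1 f~>2 g~>2
  ⟦path⟧₁ = ⟨0:1; 1:2⟩
2) trace h;k:
  0 h~>2 k~>1
  1 h~>0 k~>3
  ⟦path⟧₂ = ⟨0:1; 1:3⟩
Equal? NO — does not commute

Answer: DOES NOT COMMUTE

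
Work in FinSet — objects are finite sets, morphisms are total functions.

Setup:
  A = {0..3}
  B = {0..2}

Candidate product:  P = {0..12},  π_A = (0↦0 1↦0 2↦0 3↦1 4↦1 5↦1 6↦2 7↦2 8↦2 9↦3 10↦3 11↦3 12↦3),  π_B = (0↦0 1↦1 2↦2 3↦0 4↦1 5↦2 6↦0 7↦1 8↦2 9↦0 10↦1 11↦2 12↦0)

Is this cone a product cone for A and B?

Answer: NOT A VALID PRODUCT — |P|=13 ≠ |A|·|B|=12

Derivation:
|A|·|B| = 4·3 = 12;  |P| = 13
  → cardinalities differ; no bijection possible.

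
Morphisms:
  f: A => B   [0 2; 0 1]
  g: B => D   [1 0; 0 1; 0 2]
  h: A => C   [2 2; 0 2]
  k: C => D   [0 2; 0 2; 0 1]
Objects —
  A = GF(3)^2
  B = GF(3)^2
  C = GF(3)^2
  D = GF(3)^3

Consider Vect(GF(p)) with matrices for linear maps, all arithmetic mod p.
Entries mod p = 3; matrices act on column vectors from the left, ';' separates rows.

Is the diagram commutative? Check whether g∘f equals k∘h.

Answer: DOES NOT COMMUTE

Derivation:
Along f;g (path 1):
  e0=[1,0] f=>[0,0] g=>[0,0,0]
  e1=[0,1] f=>[2,1] g=>[2,1,2]
  ⟦path⟧₁ = [0 2; 0 1; 0 2]
Along h;k (path 2):
  e0=[1,0] h=>[2,0] k=>[0,0,0]
  e1=[0,1] h=>[2,2] k=>[1,1,2]
  ⟦path⟧₂ = [0 1; 0 1; 0 2]
Equal? distinct morphisms ✗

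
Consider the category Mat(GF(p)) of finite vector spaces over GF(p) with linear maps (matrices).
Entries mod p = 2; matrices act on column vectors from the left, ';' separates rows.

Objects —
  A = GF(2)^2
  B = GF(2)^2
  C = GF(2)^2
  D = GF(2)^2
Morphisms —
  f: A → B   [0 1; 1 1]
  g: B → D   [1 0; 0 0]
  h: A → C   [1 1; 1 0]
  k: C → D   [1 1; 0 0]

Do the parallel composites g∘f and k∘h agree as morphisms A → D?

Path 1 = f;g:
  e0=⟨1,0⟩ f→⟨0,1⟩ g→⟨0,0⟩
  e1=⟨0,1⟩ f→⟨1,1⟩ g→⟨1,0⟩
  ⟦path⟧₁ = [0 1; 0 0]
Path 2 = h;k:
  e0=⟨1,0⟩ h→⟨1,1⟩ k→⟨0,0⟩
  e1=⟨0,1⟩ h→⟨1,0⟩ k→⟨1,0⟩
  ⟦path⟧₂ = [0 1; 0 0]
Equal? YES — commutes

Answer: COMMUTES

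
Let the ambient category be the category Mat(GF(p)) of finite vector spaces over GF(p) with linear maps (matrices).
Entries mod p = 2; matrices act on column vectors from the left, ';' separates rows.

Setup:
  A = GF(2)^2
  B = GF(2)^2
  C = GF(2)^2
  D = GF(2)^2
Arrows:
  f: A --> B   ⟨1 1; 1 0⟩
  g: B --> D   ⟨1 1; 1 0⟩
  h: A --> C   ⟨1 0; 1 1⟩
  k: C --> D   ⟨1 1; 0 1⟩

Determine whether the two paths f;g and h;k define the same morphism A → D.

1) trace f;g:
  e0=(1,0) f-->(1,1) g-->(0,1)
  e1=(0,1) f-->(1,0) g-->(1,1)
  result₁ = ⟨0 1; 1 1⟩
2) trace h;k:
  e0=(1,0) h-->(1,1) k-->(0,1)
  e1=(0,1) h-->(0,1) k-->(1,1)
  result₂ = ⟨0 1; 1 1⟩
Equal? equal; square commutes

Answer: COMMUTES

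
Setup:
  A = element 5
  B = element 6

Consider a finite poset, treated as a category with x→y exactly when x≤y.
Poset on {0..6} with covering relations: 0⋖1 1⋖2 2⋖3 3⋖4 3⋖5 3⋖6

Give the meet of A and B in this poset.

Lower bounds of A=5 and B=6: {0,1,2,3}
  0 ⊑ 3
  1 ⊑ 3
  2 ⊑ 3
  3 ⊑ 3
glb = 3

Answer: A∧B = 3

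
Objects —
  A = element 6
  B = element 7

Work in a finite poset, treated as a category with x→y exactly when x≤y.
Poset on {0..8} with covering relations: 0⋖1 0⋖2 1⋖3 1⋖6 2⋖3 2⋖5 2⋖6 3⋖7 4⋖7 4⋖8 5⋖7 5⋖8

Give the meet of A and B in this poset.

Common predecessors of 6,7: {0,1,2}
  maximal lower bounds 1 and 2 are incomparable: neither 1≤2 nor 2≤1
→ no greatest lower bound exists

Answer: NO MEET EXISTS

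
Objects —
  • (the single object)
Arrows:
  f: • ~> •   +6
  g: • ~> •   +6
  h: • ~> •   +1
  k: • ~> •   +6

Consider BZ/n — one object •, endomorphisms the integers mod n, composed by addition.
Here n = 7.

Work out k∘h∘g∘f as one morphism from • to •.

  0 +6≡6 +6≡5 +1≡6 +6≡5  (mod 7)
⟦path⟧: +5

Answer: +5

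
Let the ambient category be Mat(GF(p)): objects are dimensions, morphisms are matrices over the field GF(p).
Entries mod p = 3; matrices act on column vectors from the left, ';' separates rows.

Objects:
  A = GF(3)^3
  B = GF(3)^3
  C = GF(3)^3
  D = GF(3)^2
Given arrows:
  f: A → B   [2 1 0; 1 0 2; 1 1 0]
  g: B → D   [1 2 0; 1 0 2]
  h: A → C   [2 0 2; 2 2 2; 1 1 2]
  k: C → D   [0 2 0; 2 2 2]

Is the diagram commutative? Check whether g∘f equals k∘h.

Path 1 = f;g:
  e0=⟨1,0,0⟩ f→⟨2,1,1⟩ g→⟨1,1⟩
  e1=⟨0,1,0⟩ f→⟨1,0,1⟩ g→⟨1,0⟩
  e2=⟨0,0,1⟩ f→⟨0,2,0⟩ g→⟨1,0⟩
  composite₁ = [1 1 1; 1 0 0]
Path 2 = h;k:
  e0=⟨1,0,0⟩ h→⟨2,2,1⟩ k→⟨1,1⟩
  e1=⟨0,1,0⟩ h→⟨0,2,1⟩ k→⟨1,0⟩
  e2=⟨0,0,1⟩ h→⟨2,2,2⟩ k→⟨1,0⟩
  composite₂ = [1 1 1; 1 0 0]
Equal? same morphism ✓

Answer: COMMUTES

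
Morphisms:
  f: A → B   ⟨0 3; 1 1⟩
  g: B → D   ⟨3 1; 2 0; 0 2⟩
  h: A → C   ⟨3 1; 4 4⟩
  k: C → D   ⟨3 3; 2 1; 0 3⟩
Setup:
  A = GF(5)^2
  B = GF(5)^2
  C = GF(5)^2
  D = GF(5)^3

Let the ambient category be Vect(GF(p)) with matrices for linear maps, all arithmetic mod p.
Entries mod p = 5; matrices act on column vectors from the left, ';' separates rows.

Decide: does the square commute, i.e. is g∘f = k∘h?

Path 1 = f;g:
  e0=⟨1,0⟩ f→⟨0,1⟩ g→⟨1,0,2⟩
  e1=⟨0,1⟩ f→⟨3,1⟩ g→⟨0,1,2⟩
  result₁ = ⟨1 0; 0 1; 2 2⟩
Path 2 = h;k:
  e0=⟨1,0⟩ h→⟨3,4⟩ k→⟨1,0,2⟩
  e1=⟨0,1⟩ h→⟨1,4⟩ k→⟨0,1,2⟩
  result₂ = ⟨1 0; 0 1; 2 2⟩
Equal? equal; square commutes

Answer: COMMUTES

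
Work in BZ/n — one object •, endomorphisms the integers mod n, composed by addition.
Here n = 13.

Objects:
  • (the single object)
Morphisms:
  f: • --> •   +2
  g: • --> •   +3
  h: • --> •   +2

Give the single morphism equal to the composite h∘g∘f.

  0 +2≡2 +3≡5 +2≡7  (mod 13)
result: +7

Answer: +7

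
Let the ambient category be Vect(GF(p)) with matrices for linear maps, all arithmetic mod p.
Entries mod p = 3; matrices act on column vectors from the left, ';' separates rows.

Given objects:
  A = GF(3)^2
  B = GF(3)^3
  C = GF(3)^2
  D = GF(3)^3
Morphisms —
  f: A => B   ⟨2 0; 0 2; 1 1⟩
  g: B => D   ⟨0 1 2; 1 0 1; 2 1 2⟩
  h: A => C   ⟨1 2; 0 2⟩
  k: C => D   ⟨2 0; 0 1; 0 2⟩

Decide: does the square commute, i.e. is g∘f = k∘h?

Answer: DOES NOT COMMUTE

Trace:
Along f;g (path 1):
  e0=[1,0] f=>[2,0,1] g=>[2,0,0]
  e1=[0,1] f=>[0,2,1] g=>[1,1,1]
  ⟦path⟧₁ = ⟨2 1; 0 1; 0 1⟩
Along h;k (path 2):
  e0=[1,0] h=>[1,0] k=>[2,0,0]
  e1=[0,1] h=>[2,2] k=>[1,2,1]
  ⟦path⟧₂ = ⟨2 1; 0 2; 0 1⟩
Equal? distinct morphisms ✗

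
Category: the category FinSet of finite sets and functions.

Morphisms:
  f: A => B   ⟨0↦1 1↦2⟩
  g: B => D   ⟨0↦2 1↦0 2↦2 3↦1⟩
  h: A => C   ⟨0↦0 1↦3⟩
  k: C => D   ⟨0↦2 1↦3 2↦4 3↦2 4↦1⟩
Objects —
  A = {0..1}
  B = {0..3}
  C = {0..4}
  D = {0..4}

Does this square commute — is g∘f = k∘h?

Answer: DOES NOT COMMUTE

Work:
Along f;g (path 1):
  0 f=>1 g=>0
  1 f=>2 g=>2
  composite₁ = ⟨0↦0 1↦2⟩
Along h;k (path 2):
  0 h=>0 k=>2
  1 h=>3 k=>2
  composite₂ = ⟨0↦2 1↦2⟩
Equal? distinct morphisms ✗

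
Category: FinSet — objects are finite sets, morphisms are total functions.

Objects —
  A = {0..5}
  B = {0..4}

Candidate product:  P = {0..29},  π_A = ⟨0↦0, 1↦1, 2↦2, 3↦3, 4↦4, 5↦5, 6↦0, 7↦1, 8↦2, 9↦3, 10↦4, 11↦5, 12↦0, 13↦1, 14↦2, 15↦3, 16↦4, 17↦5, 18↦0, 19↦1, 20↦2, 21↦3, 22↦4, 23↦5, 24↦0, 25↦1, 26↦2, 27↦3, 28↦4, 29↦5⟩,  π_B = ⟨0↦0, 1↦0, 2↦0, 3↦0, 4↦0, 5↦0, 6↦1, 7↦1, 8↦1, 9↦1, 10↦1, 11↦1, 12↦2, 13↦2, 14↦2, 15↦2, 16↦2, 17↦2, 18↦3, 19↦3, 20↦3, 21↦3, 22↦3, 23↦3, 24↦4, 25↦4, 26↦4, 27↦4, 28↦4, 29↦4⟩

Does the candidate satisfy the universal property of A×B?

Answer: VALID PRODUCT

Trace:
|A|·|B| = 6·5 = 30;  |P| = 30
Check the pairing map k ↦ (π_A(k), π_B(k)):
  0 ↦ (0,0)
  1 ↦ (1,0)
  2 ↦ (2,0)
  3 ↦ (3,0)
  4 ↦ (4,0)
  5 ↦ (5,0)
  6 ↦ (0,1)
  7 ↦ (1,1)
  8 ↦ (2,1)
  9 ↦ (3,1)
  10 ↦ (4,1)
  11 ↦ (5,1)
  12 ↦ (0,2)
  13 ↦ (1,2)
  14 ↦ (2,2)
  15 ↦ (3,2)
  16 ↦ (4,2)
  17 ↦ (5,2)
  18 ↦ (0,3)
  19 ↦ (1,3)
  20 ↦ (2,3)
  21 ↦ (3,3)
  22 ↦ (4,3)
  23 ↦ (5,3)
  24 ↦ (0,4)
  25 ↦ (1,4)
  26 ↦ (2,4)
  27 ↦ (3,4)
  28 ↦ (4,4)
  29 ↦ (5,4)
distinct pairs in image: 30 / 30 needed
  → bijection onto A×B; projections well-typed.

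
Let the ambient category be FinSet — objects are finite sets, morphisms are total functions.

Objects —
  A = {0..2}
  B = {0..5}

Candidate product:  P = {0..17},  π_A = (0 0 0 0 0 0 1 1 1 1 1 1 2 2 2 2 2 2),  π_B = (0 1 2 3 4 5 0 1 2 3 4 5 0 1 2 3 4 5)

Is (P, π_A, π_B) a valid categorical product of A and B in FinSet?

Answer: VALID PRODUCT

Work:
|A|·|B| = 3·6 = 18;  |P| = 18
Check the pairing map k ↦ (π_A(k), π_B(k)):
  0 -> (0,0)
  1 -> (0,1)
  2 -> (0,2)
  3 -> (0,3)
  4 -> (0,4)
  5 -> (0,5)
  6 -> (1,0)
  7 -> (1,1)
  8 -> (1,2)
  9 -> (1,3)
  10 -> (1,4)
  11 -> (1,5)
  12 -> (2,0)
  13 -> (2,1)
  14 -> (2,2)
  15 -> (2,3)
  16 -> (2,4)
  17 -> (2,5)
distinct pairs in image: 18 / 18 needed
  → bijection onto A×B; projections well-typed.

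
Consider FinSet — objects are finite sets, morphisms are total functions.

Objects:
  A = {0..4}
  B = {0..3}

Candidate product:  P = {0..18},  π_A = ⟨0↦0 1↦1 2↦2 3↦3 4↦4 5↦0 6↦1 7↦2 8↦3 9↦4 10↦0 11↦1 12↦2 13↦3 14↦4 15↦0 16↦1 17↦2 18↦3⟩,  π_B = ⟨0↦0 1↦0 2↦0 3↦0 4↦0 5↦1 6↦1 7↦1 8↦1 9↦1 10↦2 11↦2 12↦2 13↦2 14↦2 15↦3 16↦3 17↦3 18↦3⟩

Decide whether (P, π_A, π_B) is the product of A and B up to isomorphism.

|A|·|B| = 5·4 = 20;  |P| = 19
  → cardinalities differ; no bijection possible.

Answer: NOT A VALID PRODUCT — |P|=19 ≠ |A|·|B|=20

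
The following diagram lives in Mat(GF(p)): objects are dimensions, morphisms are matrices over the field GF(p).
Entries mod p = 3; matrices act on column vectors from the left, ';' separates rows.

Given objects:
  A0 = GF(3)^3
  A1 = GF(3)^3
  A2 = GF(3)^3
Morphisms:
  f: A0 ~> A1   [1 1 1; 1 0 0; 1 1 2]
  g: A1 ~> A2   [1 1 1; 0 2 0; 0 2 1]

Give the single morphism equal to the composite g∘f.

Answer: [0 2 0; 2 0 0; 0 1 2]

Work:
  e0=[1,0,0] f~>[1,1,1] g~>[0,2,0]
  e1=[0,1,0] f~>[1,0,1] g~>[2,0,1]
  e2=[0,0,1] f~>[1,0,2] g~>[0,0,2]
composite: [0 2 0; 2 0 0; 0 1 2]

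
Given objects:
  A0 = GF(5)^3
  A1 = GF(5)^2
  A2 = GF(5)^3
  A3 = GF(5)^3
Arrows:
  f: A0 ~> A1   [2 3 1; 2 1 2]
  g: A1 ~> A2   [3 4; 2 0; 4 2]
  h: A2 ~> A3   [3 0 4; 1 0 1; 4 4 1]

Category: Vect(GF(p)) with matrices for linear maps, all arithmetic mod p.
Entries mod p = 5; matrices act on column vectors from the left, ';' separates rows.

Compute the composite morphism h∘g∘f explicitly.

Answer: [0 0 0; 1 2 4; 4 0 0]

Trace:
  e0=⟨1,0,0⟩ f~>⟨2,2⟩ g~>⟨4,4,2⟩ h~>⟨0,1,4⟩
  e1=⟨0,1,0⟩ f~>⟨3,1⟩ g~>⟨3,1,4⟩ h~>⟨0,2,0⟩
  e2=⟨0,0,1⟩ f~>⟨1,2⟩ g~>⟨1,2,3⟩ h~>⟨0,4,0⟩
⟦path⟧: [0 0 0; 1 2 4; 4 0 0]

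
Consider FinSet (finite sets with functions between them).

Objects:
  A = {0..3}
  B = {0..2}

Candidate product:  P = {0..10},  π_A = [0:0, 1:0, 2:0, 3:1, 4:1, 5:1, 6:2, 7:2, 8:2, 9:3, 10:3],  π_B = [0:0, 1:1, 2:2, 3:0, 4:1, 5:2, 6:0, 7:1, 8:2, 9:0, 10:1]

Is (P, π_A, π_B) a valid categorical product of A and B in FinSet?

Answer: NOT A VALID PRODUCT — |P|=11 ≠ |A|·|B|=12

Derivation:
|A|·|B| = 4·3 = 12;  |P| = 11
  → cardinalities differ; no bijection possible.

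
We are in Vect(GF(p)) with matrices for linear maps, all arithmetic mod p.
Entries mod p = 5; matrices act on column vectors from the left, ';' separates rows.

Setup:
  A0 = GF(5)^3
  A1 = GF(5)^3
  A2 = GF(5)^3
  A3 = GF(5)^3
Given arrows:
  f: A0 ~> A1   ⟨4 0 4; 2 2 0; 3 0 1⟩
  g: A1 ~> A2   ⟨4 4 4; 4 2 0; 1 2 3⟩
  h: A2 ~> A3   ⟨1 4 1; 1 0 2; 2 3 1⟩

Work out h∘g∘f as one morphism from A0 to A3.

  e0=(1,0,0) f~>(4,2,3) g~>(1,0,2) h~>(3,0,4)
  e1=(0,1,0) f~>(0,2,0) g~>(3,4,4) h~>(3,1,2)
  e2=(0,0,1) f~>(4,0,1) g~>(0,1,2) h~>(1,4,0)
result: ⟨3 3 1; 0 1 4; 4 2 0⟩

Answer: ⟨3 3 1; 0 1 4; 4 2 0⟩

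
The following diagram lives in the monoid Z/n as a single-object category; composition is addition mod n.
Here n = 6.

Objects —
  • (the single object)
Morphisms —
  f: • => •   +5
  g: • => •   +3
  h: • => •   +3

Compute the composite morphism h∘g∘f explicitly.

  0 +5≡5 +3≡2 +3≡5  (mod 6)
result: +5

Answer: +5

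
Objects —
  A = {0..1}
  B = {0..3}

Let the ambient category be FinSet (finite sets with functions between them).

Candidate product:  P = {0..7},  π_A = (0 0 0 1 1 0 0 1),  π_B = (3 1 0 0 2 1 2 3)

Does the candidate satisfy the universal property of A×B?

|A|·|B| = 2·4 = 8;  |P| = 8
Check the pairing map k ↦ (π_A(k), π_B(k)):
  0 : (0,3)
  1 : (0,1)
  2 : (0,0)
  3 : (1,0)
  4 : (1,2)
  5 : (0,1)  ✗ repeats pair of k=1
  6 : (0,2)
  7 : (1,3)
distinct pairs in image: 7 / 8 needed
  → (0,1) hit at k=1 and k=5

Answer: NOT A VALID PRODUCT — duplicate pair at indices 1,5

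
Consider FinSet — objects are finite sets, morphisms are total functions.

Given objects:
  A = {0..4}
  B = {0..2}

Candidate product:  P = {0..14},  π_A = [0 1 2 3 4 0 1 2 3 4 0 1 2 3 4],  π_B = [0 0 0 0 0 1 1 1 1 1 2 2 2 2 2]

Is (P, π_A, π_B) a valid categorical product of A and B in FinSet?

|A|·|B| = 5·3 = 15;  |P| = 15
Check the pairing map k ↦ (π_A(k), π_B(k)):
  0 ↦ (0,0)
  1 ↦ (1,0)
  2 ↦ (2,0)
  3 ↦ (3,0)
  4 ↦ (4,0)
  5 ↦ (0,1)
  6 ↦ (1,1)
  7 ↦ (2,1)
  8 ↦ (3,1)
  9 ↦ (4,1)
  10 ↦ (0,2)
  11 ↦ (1,2)
  12 ↦ (2,2)
  13 ↦ (3,2)
  14 ↦ (4,2)
distinct pairs in image: 15 / 15 needed
  → bijection onto A×B; projections well-typed.

Answer: VALID PRODUCT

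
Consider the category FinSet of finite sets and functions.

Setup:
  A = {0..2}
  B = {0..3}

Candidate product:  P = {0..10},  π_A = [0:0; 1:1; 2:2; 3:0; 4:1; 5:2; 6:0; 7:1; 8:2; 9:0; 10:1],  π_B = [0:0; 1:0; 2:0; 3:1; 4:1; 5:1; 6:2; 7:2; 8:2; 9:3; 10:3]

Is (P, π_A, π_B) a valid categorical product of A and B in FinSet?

Answer: NOT A VALID PRODUCT — |P|=11 ≠ |A|·|B|=12

Derivation:
|A|·|B| = 3·4 = 12;  |P| = 11
  → cardinalities differ; no bijection possible.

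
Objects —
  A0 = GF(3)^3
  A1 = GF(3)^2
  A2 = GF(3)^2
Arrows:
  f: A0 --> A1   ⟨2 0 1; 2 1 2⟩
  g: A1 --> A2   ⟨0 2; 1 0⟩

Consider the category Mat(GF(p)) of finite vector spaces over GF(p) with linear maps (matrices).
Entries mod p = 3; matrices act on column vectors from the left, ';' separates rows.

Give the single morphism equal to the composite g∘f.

Answer: ⟨1 2 1; 2 0 1⟩

Derivation:
  e0=⟨1,0,0⟩ f-->⟨2,2⟩ g-->⟨1,2⟩
  e1=⟨0,1,0⟩ f-->⟨0,1⟩ g-->⟨2,0⟩
  e2=⟨0,0,1⟩ f-->⟨1,2⟩ g-->⟨1,1⟩
result: ⟨1 2 1; 2 0 1⟩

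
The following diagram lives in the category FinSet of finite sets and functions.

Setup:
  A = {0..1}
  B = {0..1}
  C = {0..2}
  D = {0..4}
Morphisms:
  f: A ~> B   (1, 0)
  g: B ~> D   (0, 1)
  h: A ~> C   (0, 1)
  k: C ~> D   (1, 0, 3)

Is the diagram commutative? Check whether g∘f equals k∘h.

Answer: COMMUTES

Work:
1) trace f;g:
  0 f~>1 g~>1
  1 f~>0 g~>0
  ⟦path⟧₁ = (1, 0)
2) trace h;k:
  0 h~>0 k~>1
  1 h~>1 k~>0
  ⟦path⟧₂ = (1, 0)
Equal? equal; square commutes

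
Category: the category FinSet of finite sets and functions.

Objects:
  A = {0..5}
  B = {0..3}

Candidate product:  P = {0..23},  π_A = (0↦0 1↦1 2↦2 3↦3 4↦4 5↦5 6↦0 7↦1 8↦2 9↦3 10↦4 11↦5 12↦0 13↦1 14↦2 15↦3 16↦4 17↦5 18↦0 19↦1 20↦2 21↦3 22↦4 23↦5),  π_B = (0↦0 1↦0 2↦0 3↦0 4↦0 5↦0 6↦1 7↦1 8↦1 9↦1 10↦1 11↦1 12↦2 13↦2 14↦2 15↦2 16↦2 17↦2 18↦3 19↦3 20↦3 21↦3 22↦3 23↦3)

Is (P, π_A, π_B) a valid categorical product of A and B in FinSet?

Answer: VALID PRODUCT

Trace:
|A|·|B| = 6·4 = 24;  |P| = 24
Check the pairing map k ↦ (π_A(k), π_B(k)):
  0 ↦ (0,0)
  1 ↦ (1,0)
  2 ↦ (2,0)
  3 ↦ (3,0)
  4 ↦ (4,0)
  5 ↦ (5,0)
  6 ↦ (0,1)
  7 ↦ (1,1)
  8 ↦ (2,1)
  9 ↦ (3,1)
  10 ↦ (4,1)
  11 ↦ (5,1)
  12 ↦ (0,2)
  13 ↦ (1,2)
  14 ↦ (2,2)
  15 ↦ (3,2)
  16 ↦ (4,2)
  17 ↦ (5,2)
  18 ↦ (0,3)
  19 ↦ (1,3)
  20 ↦ (2,3)
  21 ↦ (3,3)
  22 ↦ (4,3)
  23 ↦ (5,3)
distinct pairs in image: 24 / 24 needed
  → bijection onto A×B; projections well-typed.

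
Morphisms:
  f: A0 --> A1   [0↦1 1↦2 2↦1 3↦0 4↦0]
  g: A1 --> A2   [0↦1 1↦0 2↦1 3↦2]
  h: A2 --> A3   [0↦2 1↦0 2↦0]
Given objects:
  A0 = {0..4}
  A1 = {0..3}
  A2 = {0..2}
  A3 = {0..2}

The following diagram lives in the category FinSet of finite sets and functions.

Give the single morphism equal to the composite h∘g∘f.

  0 f-->1 g-->0 h-->2
  1 f-->2 g-->1 h-->0
  2 f-->1 g-->0 h-->2
  3 f-->0 g-->1 h-->0
  4 f-->0 g-->1 h-->0
result: [0↦2 1↦0 2↦2 3↦0 4↦0]

Answer: [0↦2 1↦0 2↦2 3↦0 4↦0]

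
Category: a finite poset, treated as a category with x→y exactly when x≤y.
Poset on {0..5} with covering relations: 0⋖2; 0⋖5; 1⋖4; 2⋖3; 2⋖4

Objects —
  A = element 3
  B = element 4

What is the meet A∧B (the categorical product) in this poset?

Answer: A∧B = 2

Derivation:
Common predecessors of 3,4: {0,2}
  0 ⊑ 2
  2 ⊑ 2
glb = 2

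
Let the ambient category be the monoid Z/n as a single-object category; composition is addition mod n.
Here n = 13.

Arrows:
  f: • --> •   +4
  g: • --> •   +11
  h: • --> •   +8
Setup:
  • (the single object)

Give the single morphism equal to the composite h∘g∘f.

  0 +4≡4 +11≡2 +8≡10  (mod 13)
composite: +10

Answer: +10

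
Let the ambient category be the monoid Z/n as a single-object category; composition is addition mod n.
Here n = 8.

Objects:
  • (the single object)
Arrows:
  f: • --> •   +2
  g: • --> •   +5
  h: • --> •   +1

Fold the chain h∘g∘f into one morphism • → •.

  0 +2≡2 +5≡7 +1≡0  (mod 8)
⟦path⟧: +0

Answer: +0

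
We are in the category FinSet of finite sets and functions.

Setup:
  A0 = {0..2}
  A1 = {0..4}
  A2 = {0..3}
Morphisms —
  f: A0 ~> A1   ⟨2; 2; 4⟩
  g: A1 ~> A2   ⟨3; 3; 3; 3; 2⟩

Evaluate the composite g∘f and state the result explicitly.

  0 f~>2 g~>3
  1 f~>2 g~>3
  2 f~>4 g~>2
composite: ⟨3; 3; 2⟩

Answer: ⟨3; 3; 2⟩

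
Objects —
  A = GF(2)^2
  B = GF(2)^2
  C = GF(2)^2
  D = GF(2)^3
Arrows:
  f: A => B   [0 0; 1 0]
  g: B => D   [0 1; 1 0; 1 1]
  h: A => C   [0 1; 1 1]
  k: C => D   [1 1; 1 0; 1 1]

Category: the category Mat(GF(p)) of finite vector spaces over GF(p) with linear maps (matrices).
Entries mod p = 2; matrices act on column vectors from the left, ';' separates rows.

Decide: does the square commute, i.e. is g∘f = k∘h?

Path 1 = f;g:
  e0=(1,0) f=>(0,1) g=>(1,0,1)
  e1=(0,1) f=>(0,0) g=>(0,0,0)
  ⟦path⟧₁ = [1 0; 0 0; 1 0]
Path 2 = h;k:
  e0=(1,0) h=>(0,1) k=>(1,0,1)
  e1=(0,1) h=>(1,1) k=>(0,1,0)
  ⟦path⟧₂ = [1 0; 0 1; 1 0]
Equal? distinct morphisms ✗

Answer: DOES NOT COMMUTE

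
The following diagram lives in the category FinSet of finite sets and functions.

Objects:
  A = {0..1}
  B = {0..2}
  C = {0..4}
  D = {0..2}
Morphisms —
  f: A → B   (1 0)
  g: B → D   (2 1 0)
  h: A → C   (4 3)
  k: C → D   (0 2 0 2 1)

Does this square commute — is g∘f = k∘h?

1) trace f;g:
  0 f→1 g→1
  1 f→0 g→2
  ⟦path⟧₁ = (1 2)
2) trace h;k:
  0 h→4 k→1
  1 h→3 k→2
  ⟦path⟧₂ = (1 2)
Equal? equal; square commutes

Answer: COMMUTES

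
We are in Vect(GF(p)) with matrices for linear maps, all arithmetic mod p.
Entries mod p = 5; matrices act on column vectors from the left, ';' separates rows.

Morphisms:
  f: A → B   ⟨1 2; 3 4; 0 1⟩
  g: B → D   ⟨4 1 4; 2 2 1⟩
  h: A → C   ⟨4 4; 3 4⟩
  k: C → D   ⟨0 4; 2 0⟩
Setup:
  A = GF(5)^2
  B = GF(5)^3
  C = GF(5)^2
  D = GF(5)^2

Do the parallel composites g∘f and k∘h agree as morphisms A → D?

Along f;g (path 1):
  e0=⟨1,0⟩ f→⟨1,3,0⟩ g→⟨2,3⟩
  e1=⟨0,1⟩ f→⟨2,4,1⟩ g→⟨1,3⟩
  result₁ = ⟨2 1; 3 3⟩
Along h;k (path 2):
  e0=⟨1,0⟩ h→⟨4,3⟩ k→⟨2,3⟩
  e1=⟨0,1⟩ h→⟨4,4⟩ k→⟨1,3⟩
  result₂ = ⟨2 1; 3 3⟩
Equal? YES — commutes

Answer: COMMUTES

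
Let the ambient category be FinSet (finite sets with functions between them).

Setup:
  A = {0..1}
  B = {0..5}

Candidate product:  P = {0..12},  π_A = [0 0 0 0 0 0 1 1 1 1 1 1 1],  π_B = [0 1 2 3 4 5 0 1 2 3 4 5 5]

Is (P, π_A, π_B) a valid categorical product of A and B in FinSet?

Answer: NOT A VALID PRODUCT — |P|=13 ≠ |A|·|B|=12

Trace:
|A|·|B| = 2·6 = 12;  |P| = 13
  → cardinalities differ; no bijection possible.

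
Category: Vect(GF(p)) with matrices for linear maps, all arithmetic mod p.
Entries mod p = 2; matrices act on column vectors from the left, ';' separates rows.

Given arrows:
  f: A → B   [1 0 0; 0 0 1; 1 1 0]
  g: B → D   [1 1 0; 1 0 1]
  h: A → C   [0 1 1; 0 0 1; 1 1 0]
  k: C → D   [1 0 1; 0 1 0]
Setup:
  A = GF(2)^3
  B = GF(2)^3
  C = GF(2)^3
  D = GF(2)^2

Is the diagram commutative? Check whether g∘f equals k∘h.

Path 1 = f;g:
  e0=⟨1,0,0⟩ f→⟨1,0,1⟩ g→⟨1,0⟩
  e1=⟨0,1,0⟩ f→⟨0,0,1⟩ g→⟨0,1⟩
  e2=⟨0,0,1⟩ f→⟨0,1,0⟩ g→⟨1,0⟩
  ⟦path⟧₁ = [1 0 1; 0 1 0]
Path 2 = h;k:
  e0=⟨1,0,0⟩ h→⟨0,0,1⟩ k→⟨1,0⟩
  e1=⟨0,1,0⟩ h→⟨1,0,1⟩ k→⟨0,0⟩
  e2=⟨0,0,1⟩ h→⟨1,1,0⟩ k→⟨1,1⟩
  ⟦path⟧₂ = [1 0 1; 0 0 1]
Equal? differ; not commutative

Answer: DOES NOT COMMUTE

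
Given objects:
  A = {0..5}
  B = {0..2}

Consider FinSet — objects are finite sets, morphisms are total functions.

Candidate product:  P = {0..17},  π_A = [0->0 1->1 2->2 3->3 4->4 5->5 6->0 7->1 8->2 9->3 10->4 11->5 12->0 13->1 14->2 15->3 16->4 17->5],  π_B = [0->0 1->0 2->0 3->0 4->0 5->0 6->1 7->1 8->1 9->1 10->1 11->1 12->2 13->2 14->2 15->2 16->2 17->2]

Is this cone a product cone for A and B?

|A|·|B| = 6·3 = 18;  |P| = 18
Check the pairing map k ↦ (π_A(k), π_B(k)):
  0 -> (0,0)
  1 -> (1,0)
  2 -> (2,0)
  3 -> (3,0)
  4 -> (4,0)
  5 -> (5,0)
  6 -> (0,1)
  7 -> (1,1)
  8 -> (2,1)
  9 -> (3,1)
  10 -> (4,1)
  11 -> (5,1)
  12 -> (0,2)
  13 -> (1,2)
  14 -> (2,2)
  15 -> (3,2)
  16 -> (4,2)
  17 -> (5,2)
distinct pairs in image: 18 / 18 needed
  → bijection onto A×B; projections well-typed.

Answer: VALID PRODUCT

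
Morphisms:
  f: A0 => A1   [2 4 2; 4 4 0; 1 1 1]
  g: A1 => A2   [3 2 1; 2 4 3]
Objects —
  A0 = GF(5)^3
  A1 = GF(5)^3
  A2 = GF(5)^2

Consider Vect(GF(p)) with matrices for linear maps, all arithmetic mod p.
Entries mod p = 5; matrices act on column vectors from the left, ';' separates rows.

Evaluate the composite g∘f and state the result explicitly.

Answer: [0 1 2; 3 2 2]

Work:
  e0=(1,0,0) f=>(2,4,1) g=>(0,3)
  e1=(0,1,0) f=>(4,4,1) g=>(1,2)
  e2=(0,0,1) f=>(2,0,1) g=>(2,2)
composite: [0 1 2; 3 2 2]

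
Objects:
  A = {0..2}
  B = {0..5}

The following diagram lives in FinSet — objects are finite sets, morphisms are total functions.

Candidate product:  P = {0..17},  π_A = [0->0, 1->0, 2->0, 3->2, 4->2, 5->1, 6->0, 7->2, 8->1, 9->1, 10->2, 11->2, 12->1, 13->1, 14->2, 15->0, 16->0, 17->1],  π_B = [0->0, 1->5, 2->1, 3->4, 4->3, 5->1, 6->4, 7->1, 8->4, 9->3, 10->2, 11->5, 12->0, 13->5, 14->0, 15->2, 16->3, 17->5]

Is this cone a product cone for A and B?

Answer: NOT A VALID PRODUCT — duplicate pair at indices 13,17

Trace:
|A|·|B| = 3·6 = 18;  |P| = 18
Check the pairing map k ↦ (π_A(k), π_B(k)):
  0 -> (0,0)
  1 -> (0,5)
  2 -> (0,1)
  3 -> (2,4)
  4 -> (2,3)
  5 -> (1,1)
  6 -> (0,4)
  7 -> (2,1)
  8 -> (1,4)
  9 -> (1,3)
  10 -> (2,2)
  11 -> (2,5)
  12 -> (1,0)
  13 -> (1,5)
  14 -> (2,0)
  15 -> (0,2)
  16 -> (0,3)
  17 -> (1,5)  ✗ repeats pair of k=13
distinct pairs in image: 17 / 18 needed
  → (1,5) hit at k=13 and k=17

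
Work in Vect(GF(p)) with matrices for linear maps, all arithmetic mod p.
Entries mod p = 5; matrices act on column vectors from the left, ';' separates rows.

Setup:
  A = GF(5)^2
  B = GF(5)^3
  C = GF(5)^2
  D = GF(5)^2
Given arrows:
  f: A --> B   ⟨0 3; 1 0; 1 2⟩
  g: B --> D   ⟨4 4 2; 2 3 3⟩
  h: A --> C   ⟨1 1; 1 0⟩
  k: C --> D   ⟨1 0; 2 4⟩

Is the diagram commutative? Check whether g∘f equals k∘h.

Answer: COMMUTES

Work:
Along f;g (path 1):
  e0=⟨1,0⟩ f-->⟨0,1,1⟩ g-->⟨1,1⟩
  e1=⟨0,1⟩ f-->⟨3,0,2⟩ g-->⟨1,2⟩
  ⟦path⟧₁ = ⟨1 1; 1 2⟩
Along h;k (path 2):
  e0=⟨1,0⟩ h-->⟨1,1⟩ k-->⟨1,1⟩
  e1=⟨0,1⟩ h-->⟨1,0⟩ k-->⟨1,2⟩
  ⟦path⟧₂ = ⟨1 1; 1 2⟩
Equal? YES — commutes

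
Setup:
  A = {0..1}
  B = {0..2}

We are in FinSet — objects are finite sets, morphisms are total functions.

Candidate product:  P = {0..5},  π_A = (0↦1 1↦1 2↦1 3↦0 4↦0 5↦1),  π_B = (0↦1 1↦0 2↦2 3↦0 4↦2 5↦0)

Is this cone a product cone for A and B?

|A|·|B| = 2·3 = 6;  |P| = 6
Check the pairing map k ↦ (π_A(k), π_B(k)):
  0 ↦ (1,1)
  1 ↦ (1,0)
  2 ↦ (1,2)
  3 ↦ (0,0)
  4 ↦ (0,2)
  5 ↦ (1,0)  ✗ repeats pair of k=1
distinct pairs in image: 5 / 6 needed
  → (1,0) hit at k=1 and k=5

Answer: NOT A VALID PRODUCT — duplicate pair at indices 5,1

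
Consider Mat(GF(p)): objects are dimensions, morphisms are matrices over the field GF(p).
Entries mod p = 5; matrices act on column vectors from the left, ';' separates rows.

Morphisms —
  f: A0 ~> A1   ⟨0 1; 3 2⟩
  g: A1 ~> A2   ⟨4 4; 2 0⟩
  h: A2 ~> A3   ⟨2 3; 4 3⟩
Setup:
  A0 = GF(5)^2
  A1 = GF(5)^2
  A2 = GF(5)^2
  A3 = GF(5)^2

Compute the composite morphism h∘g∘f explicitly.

  e0=⟨1,0⟩ f~>⟨0,3⟩ g~>⟨2,0⟩ h~>⟨4,3⟩
  e1=⟨0,1⟩ f~>⟨1,2⟩ g~>⟨2,2⟩ h~>⟨0,4⟩
result: ⟨4 0; 3 4⟩

Answer: ⟨4 0; 3 4⟩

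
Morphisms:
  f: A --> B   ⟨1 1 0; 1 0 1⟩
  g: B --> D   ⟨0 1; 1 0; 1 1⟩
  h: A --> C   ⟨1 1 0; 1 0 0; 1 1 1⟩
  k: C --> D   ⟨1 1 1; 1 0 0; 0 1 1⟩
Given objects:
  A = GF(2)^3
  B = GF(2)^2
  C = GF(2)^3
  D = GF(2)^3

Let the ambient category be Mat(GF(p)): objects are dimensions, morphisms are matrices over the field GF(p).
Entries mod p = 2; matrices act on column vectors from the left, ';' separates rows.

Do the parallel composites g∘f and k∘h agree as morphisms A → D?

Answer: COMMUTES

Work:
1) trace f;g:
  e0=⟨1,0,0⟩ f-->⟨1,1⟩ g-->⟨1,1,0⟩
  e1=⟨0,1,0⟩ f-->⟨1,0⟩ g-->⟨0,1,1⟩
  e2=⟨0,0,1⟩ f-->⟨0,1⟩ g-->⟨1,0,1⟩
  ⟦path⟧₁ = ⟨1 0 1; 1 1 0; 0 1 1⟩
2) trace h;k:
  e0=⟨1,0,0⟩ h-->⟨1,1,1⟩ k-->⟨1,1,0⟩
  e1=⟨0,1,0⟩ h-->⟨1,0,1⟩ k-->⟨0,1,1⟩
  e2=⟨0,0,1⟩ h-->⟨0,0,1⟩ k-->⟨1,0,1⟩
  ⟦path⟧₂ = ⟨1 0 1; 1 1 0; 0 1 1⟩
Equal? same morphism ✓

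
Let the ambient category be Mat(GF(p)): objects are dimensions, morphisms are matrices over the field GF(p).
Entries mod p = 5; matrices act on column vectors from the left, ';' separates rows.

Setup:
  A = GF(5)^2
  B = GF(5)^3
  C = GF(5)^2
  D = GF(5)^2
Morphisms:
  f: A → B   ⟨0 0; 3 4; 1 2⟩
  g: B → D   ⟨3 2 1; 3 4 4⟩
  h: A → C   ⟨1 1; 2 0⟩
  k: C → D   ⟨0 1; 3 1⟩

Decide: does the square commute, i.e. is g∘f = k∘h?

Answer: DOES NOT COMMUTE

Trace:
Path 1 = f;g:
  e0=(1,0) f→(0,3,1) g→(2,1)
  e1=(0,1) f→(0,4,2) g→(0,4)
  result₁ = ⟨2 0; 1 4⟩
Path 2 = h;k:
  e0=(1,0) h→(1,2) k→(2,0)
  e1=(0,1) h→(1,0) k→(0,3)
  result₂ = ⟨2 0; 0 3⟩
Equal? NO — does not commute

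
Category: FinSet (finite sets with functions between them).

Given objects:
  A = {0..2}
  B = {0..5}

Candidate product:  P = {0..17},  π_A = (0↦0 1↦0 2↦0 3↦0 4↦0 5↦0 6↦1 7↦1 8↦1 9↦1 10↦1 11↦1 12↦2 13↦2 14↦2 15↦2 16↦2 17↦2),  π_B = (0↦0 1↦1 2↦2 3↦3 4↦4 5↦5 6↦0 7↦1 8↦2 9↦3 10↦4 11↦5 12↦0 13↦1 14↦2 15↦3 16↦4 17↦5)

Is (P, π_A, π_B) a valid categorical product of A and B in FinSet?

Answer: VALID PRODUCT

Work:
|A|·|B| = 3·6 = 18;  |P| = 18
Check the pairing map k ↦ (π_A(k), π_B(k)):
  0 ↦ (0,0)
  1 ↦ (0,1)
  2 ↦ (0,2)
  3 ↦ (0,3)
  4 ↦ (0,4)
  5 ↦ (0,5)
  6 ↦ (1,0)
  7 ↦ (1,1)
  8 ↦ (1,2)
  9 ↦ (1,3)
  10 ↦ (1,4)
  11 ↦ (1,5)
  12 ↦ (2,0)
  13 ↦ (2,1)
  14 ↦ (2,2)
  15 ↦ (2,3)
  16 ↦ (2,4)
  17 ↦ (2,5)
distinct pairs in image: 18 / 18 needed
  → bijection onto A×B; projections well-typed.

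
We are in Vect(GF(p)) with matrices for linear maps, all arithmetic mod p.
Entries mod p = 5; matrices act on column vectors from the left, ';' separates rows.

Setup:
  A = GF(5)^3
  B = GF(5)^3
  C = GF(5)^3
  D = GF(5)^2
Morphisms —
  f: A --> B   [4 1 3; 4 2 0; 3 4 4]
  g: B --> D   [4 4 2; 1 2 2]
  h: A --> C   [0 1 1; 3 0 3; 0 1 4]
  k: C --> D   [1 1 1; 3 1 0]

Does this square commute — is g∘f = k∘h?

Answer: DOES NOT COMMUTE

Work:
1) trace f;g:
  e0=⟨1,0,0⟩ f-->⟨4,4,3⟩ g-->⟨3,3⟩
  e1=⟨0,1,0⟩ f-->⟨1,2,4⟩ g-->⟨0,3⟩
  e2=⟨0,0,1⟩ f-->⟨3,0,4⟩ g-->⟨0,1⟩
  composite₁ = [3 0 0; 3 3 1]
2) trace h;k:
  e0=⟨1,0,0⟩ h-->⟨0,3,0⟩ k-->⟨3,3⟩
  e1=⟨0,1,0⟩ h-->⟨1,0,1⟩ k-->⟨2,3⟩
  e2=⟨0,0,1⟩ h-->⟨1,3,4⟩ k-->⟨3,1⟩
  composite₂ = [3 2 3; 3 3 1]
Equal? NO — does not commute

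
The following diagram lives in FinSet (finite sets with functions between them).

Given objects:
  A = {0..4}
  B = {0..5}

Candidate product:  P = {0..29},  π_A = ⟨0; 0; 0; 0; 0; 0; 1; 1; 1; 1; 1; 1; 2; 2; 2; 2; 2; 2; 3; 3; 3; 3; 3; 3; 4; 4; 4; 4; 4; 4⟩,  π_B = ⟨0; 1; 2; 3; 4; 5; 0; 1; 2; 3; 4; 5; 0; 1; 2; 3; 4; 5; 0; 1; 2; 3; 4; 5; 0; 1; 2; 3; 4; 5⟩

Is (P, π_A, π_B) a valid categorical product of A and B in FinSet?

|A|·|B| = 5·6 = 30;  |P| = 30
Check the pairing map k ↦ (π_A(k), π_B(k)):
  0 ↦ (0,0)
  1 ↦ (0,1)
  2 ↦ (0,2)
  3 ↦ (0,3)
  4 ↦ (0,4)
  5 ↦ (0,5)
  6 ↦ (1,0)
  7 ↦ (1,1)
  8 ↦ (1,2)
  9 ↦ (1,3)
  10 ↦ (1,4)
  11 ↦ (1,5)
  12 ↦ (2,0)
  13 ↦ (2,1)
  14 ↦ (2,2)
  15 ↦ (2,3)
  16 ↦ (2,4)
  17 ↦ (2,5)
  18 ↦ (3,0)
  19 ↦ (3,1)
  20 ↦ (3,2)
  21 ↦ (3,3)
  22 ↦ (3,4)
  23 ↦ (3,5)
  24 ↦ (4,0)
  25 ↦ (4,1)
  26 ↦ (4,2)
  27 ↦ (4,3)
  28 ↦ (4,4)
  29 ↦ (4,5)
distinct pairs in image: 30 / 30 needed
  → bijection onto A×B; projections well-typed.

Answer: VALID PRODUCT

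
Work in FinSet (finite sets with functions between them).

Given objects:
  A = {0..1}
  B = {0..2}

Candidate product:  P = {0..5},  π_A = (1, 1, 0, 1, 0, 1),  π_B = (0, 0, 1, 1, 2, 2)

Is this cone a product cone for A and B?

|A|·|B| = 2·3 = 6;  |P| = 6
Check the pairing map k ↦ (π_A(k), π_B(k)):
  0 : (1,0)
  1 : (1,0)  ✗ repeats pair of k=0
  2 : (0,1)
  3 : (1,1)
  4 : (0,2)
  5 : (1,2)
distinct pairs in image: 5 / 6 needed
  → (1,0) hit at k=0 and k=1

Answer: NOT A VALID PRODUCT — duplicate pair at indices 1,0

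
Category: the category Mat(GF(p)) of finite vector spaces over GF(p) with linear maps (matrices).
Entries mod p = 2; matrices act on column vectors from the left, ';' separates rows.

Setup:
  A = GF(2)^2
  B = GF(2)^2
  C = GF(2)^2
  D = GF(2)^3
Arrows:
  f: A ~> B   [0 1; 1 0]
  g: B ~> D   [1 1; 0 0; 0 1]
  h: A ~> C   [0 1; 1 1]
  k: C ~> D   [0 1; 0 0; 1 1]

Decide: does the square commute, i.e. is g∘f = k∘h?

1) trace f;g:
  e0=(1,0) f~>(0,1) g~>(1,0,1)
  e1=(0,1) f~>(1,0) g~>(1,0,0)
  ⟦path⟧₁ = [1 1; 0 0; 1 0]
2) trace h;k:
  e0=(1,0) h~>(0,1) k~>(1,0,1)
  e1=(0,1) h~>(1,1) k~>(1,0,0)
  ⟦path⟧₂ = [1 1; 0 0; 1 0]
Equal? YES — commutes

Answer: COMMUTES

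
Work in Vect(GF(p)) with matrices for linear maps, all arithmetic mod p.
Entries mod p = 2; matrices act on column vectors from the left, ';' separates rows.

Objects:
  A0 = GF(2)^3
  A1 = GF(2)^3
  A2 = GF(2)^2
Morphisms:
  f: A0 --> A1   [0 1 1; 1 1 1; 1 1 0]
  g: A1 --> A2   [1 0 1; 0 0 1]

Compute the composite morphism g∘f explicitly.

  e0=⟨1,0,0⟩ f-->⟨0,1,1⟩ g-->⟨1,1⟩
  e1=⟨0,1,0⟩ f-->⟨1,1,1⟩ g-->⟨0,1⟩
  e2=⟨0,0,1⟩ f-->⟨1,1,0⟩ g-->⟨1,0⟩
result: [1 0 1; 1 1 0]

Answer: [1 0 1; 1 1 0]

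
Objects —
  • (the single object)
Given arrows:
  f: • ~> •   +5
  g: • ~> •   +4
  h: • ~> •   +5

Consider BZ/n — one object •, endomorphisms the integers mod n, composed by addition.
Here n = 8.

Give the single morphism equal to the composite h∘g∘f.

  0 +5≡5 +4≡1 +5≡6  (mod 8)
result: +6

Answer: +6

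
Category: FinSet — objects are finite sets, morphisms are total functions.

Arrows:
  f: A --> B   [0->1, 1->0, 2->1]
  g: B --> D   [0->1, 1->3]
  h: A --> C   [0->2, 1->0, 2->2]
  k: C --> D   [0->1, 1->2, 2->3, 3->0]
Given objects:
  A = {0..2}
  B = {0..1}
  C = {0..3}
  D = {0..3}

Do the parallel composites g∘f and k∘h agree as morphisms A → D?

1) trace f;g:
  0 f-->1 g-->3
  1 f-->0 g-->1
  2 f-->1 g-->3
  composite₁ = [0->3, 1->1, 2->3]
2) trace h;k:
  0 h-->2 k-->3
  1 h-->0 k-->1
  2 h-->2 k-->3
  composite₂ = [0->3, 1->1, 2->3]
Equal? same morphism ✓

Answer: COMMUTES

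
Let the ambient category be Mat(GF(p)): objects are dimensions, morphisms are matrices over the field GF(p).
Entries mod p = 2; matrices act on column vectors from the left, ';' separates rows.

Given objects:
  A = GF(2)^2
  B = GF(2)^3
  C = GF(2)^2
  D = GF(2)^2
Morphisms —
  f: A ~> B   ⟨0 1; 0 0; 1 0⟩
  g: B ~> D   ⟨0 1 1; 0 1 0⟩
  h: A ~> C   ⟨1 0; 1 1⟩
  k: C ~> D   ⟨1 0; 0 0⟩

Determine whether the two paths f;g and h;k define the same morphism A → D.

Answer: COMMUTES

Work:
1) trace f;g:
  e0=[1,0] f~>[0,0,1] g~>[1,0]
  e1=[0,1] f~>[1,0,0] g~>[0,0]
  ⟦path⟧₁ = ⟨1 0; 0 0⟩
2) trace h;k:
  e0=[1,0] h~>[1,1] k~>[1,0]
  e1=[0,1] h~>[0,1] k~>[0,0]
  ⟦path⟧₂ = ⟨1 0; 0 0⟩
Equal? YES — commutes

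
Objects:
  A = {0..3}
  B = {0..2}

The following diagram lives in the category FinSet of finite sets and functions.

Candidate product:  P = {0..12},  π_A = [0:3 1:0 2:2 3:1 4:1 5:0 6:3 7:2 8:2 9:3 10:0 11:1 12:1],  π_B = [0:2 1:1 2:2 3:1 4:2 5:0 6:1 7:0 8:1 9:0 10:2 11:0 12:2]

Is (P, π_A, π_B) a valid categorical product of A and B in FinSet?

|A|·|B| = 4·3 = 12;  |P| = 13
  → cardinalities differ; no bijection possible.

Answer: NOT A VALID PRODUCT — |P|=13 ≠ |A|·|B|=12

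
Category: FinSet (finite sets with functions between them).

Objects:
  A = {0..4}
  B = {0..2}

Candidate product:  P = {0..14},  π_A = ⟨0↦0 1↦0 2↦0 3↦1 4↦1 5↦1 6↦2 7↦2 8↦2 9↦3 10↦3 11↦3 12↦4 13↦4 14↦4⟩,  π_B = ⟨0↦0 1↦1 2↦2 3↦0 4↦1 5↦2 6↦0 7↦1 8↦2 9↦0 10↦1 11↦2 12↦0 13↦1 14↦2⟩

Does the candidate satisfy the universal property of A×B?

Answer: VALID PRODUCT

Derivation:
|A|·|B| = 5·3 = 15;  |P| = 15
Check the pairing map k ↦ (π_A(k), π_B(k)):
  0 ↦ (0,0)
  1 ↦ (0,1)
  2 ↦ (0,2)
  3 ↦ (1,0)
  4 ↦ (1,1)
  5 ↦ (1,2)
  6 ↦ (2,0)
  7 ↦ (2,1)
  8 ↦ (2,2)
  9 ↦ (3,0)
  10 ↦ (3,1)
  11 ↦ (3,2)
  12 ↦ (4,0)
  13 ↦ (4,1)
  14 ↦ (4,2)
distinct pairs in image: 15 / 15 needed
  → bijection onto A×B; projections well-typed.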